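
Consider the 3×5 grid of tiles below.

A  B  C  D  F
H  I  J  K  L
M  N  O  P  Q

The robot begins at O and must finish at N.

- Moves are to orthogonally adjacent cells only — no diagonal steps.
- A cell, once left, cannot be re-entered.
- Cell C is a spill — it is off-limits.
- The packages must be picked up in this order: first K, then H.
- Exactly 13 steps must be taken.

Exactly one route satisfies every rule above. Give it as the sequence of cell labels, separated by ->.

The waypoints must appear in the order K, H, with no cell reused.
Route from O: right 2 to Q, up 2 to F, left 1 to D, down 1 to K, left 2 to I, up 1 to B, left 1 to A, down 2 to M, right 1 to N — 13 moves in all.
Check: order respected (K at step 6, H at step 11); 13 moves as required.

O -> P -> Q -> L -> F -> D -> K -> J -> I -> B -> A -> H -> M -> N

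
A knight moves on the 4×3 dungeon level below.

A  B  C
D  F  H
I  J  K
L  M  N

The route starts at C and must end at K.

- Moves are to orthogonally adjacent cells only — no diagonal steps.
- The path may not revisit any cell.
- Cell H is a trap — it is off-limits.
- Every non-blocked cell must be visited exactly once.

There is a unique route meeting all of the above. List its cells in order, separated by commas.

Need to visit all 11 open cells exactly once, starting at C and ending at K.
Cell L has only two open neighbours (I and M), so the path must pass straight through it: one of those is the cell it's entered from and the other is where it exits.
Route from C: left 2 to A, down 1 to D, right 1 to F, down 1 to J, left 1 to I, down 1 to L, right 2 to N, up 1 to K — 10 moves in all.
Check: all 11 open cells covered.

C, B, A, D, F, J, I, L, M, N, K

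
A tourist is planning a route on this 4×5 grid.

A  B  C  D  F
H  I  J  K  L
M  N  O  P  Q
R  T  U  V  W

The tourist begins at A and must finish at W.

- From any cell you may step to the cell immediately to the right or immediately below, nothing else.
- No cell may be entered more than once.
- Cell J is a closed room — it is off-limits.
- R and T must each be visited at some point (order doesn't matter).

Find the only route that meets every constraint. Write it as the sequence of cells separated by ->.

A -> H -> M -> R -> T -> U -> V -> W

Moves only go right or down, so the column and row indices never decrease.
Route from A: down 3 to R, right 4 to W — 7 moves in all.
Check: all required cells visited.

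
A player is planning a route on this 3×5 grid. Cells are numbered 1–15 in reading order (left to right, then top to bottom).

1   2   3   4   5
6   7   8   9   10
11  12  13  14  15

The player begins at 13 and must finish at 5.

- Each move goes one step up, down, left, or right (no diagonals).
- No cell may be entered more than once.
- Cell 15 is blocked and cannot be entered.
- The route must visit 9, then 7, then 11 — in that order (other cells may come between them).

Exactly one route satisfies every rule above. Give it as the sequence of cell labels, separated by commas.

13, 14, 9, 8, 7, 12, 11, 6, 1, 2, 3, 4, 5

The waypoints must appear in the order 9, 7, 11, with no cell reused.
Route from 13: right to 14, up to 9, 2× left (reaching 7), down to 12, left to 11, 2× up (reaching 1), 4× right (reaching 5) — 12 moves in all.
Check: order respected (9 at step 2, 7 at step 4, 11 at step 6).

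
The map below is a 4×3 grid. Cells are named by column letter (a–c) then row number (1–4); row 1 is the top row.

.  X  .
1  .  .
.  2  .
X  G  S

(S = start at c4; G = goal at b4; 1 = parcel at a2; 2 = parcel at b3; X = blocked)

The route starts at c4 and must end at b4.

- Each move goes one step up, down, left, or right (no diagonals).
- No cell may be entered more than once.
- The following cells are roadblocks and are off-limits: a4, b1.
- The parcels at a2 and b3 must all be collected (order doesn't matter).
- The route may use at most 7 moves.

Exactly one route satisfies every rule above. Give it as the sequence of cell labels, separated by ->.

c4 -> c3 -> c2 -> b2 -> a2 -> a3 -> b3 -> b4

Any route must reach a2 and b3 and still end at b4 within 7 moves, so the order of the required stops is forced.
Route from c4: 2× up (reaching c2), 2× left (reaching a2), down to a3, right to b3, down to b4 — 7 moves in all.
Check: all required cells visited; 7 ≤ 7 moves.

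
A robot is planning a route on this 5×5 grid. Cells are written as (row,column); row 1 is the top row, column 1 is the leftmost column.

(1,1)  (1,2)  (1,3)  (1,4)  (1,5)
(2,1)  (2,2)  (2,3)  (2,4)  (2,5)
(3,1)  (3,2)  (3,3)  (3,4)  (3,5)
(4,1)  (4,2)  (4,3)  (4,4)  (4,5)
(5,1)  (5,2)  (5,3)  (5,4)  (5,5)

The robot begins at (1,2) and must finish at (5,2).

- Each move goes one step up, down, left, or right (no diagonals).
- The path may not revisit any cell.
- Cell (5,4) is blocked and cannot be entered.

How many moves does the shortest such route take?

4

The Manhattan distance from (1,2) to (5,2) is |1−5| + |2−2| = 4, so at least 4 moves are needed.
A route of 4 moves achieves this: (1,2) → (2,2) → (3,2) → (4,2) → (5,2).
Since 4 matches the lower bound, it is optimal.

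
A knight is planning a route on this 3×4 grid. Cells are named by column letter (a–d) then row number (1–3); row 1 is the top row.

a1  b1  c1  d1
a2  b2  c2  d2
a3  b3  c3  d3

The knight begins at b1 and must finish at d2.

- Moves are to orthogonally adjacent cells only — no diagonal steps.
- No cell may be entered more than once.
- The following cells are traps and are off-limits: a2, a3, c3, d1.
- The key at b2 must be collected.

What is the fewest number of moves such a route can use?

Any route passes through b2 somewhere between b1 and d2. Summing Manhattan distances along the two legs (b1 → b2 → d2) gives a lower bound of 1 + 2 = 3 moves.
A route of 3 moves achieves this: b1 → b2 → c2 → d2.
Since 3 matches the lower bound, it is optimal.

3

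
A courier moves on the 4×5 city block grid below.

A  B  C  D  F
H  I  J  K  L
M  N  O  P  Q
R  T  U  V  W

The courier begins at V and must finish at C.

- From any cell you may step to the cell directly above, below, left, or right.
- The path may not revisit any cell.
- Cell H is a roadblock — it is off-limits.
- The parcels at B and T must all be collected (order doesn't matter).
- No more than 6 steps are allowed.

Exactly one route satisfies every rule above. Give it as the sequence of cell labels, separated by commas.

V, U, T, N, I, B, C

Any route must reach B and T and still end at C within 6 moves, so the order of the required stops is forced.
Route from V: 2× left (reaching T), 3× up (reaching B), right to C — 6 moves in all.
Check: all required cells visited; 6 ≤ 6 moves.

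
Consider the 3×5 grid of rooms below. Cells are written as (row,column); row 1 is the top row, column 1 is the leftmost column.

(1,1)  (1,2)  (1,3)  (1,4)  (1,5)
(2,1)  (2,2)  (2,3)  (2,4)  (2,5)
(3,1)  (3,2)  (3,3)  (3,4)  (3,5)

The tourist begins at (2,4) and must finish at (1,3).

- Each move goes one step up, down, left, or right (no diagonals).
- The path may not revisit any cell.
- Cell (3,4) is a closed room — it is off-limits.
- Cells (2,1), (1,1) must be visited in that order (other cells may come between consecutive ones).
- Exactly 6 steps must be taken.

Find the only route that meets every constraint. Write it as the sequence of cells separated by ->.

(2,4) -> (2,3) -> (2,2) -> (2,1) -> (1,1) -> (1,2) -> (1,3)

The waypoints must appear in the order (2,1), (1,1), with no cell reused.
Route from (2,4): 3× left (reaching (2,1)), up to (1,1), 2× right (reaching (1,3)) — 6 moves in all.
Check: order respected ((2,1) at step 3, (1,1) at step 4); 6 moves as required.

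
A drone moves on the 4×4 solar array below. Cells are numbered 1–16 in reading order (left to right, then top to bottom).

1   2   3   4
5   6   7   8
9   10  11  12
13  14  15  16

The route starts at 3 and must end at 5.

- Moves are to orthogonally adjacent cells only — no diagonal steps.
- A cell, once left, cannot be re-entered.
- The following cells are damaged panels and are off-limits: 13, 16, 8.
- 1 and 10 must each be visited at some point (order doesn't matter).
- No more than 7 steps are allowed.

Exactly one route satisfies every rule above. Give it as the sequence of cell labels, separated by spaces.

3 7 11 10 6 2 1 5

Any route must reach 1 and 10 and still end at 5 within 7 moves, so the order of the required stops is forced.
Route from 3: down 2 to 11, left 1 to 10, up 2 to 2, left 1 to 1, down 1 to 5 — 7 moves in all.
Check: all required cells visited; 7 ≤ 7 moves.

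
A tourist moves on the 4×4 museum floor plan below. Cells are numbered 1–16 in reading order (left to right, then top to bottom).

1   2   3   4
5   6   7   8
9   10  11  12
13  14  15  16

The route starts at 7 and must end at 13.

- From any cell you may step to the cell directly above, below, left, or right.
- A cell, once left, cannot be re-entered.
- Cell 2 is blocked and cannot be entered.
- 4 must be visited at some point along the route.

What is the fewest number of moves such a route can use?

Any route passes through 4 somewhere between 7 and 13. Summing Manhattan distances along the two legs (7 → 4 → 13) gives a lower bound of 2 + 6 = 8 moves.
A route of 8 moves achieves this: 7 → 3 → 4 → 8 → 12 → 16 → 15 → 14 → 13.
Since 8 matches the lower bound, it is optimal.

8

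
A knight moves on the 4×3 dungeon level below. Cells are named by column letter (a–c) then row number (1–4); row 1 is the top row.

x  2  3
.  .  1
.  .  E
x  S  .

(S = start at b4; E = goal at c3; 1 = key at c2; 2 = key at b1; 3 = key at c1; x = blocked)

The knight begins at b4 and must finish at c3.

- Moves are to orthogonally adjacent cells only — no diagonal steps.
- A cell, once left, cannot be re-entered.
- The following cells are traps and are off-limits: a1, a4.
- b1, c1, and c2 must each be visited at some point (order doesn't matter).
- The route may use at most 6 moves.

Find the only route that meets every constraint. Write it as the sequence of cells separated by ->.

The 6-move cap with required stops at b1, c1, c2 leaves no slack for detours.
Route from b4: up 3 to b1, right 1 to c1, down 2 to c3 — 6 moves in all.
Check: all required cells visited; 6 ≤ 6 moves.

b4 -> b3 -> b2 -> b1 -> c1 -> c2 -> c3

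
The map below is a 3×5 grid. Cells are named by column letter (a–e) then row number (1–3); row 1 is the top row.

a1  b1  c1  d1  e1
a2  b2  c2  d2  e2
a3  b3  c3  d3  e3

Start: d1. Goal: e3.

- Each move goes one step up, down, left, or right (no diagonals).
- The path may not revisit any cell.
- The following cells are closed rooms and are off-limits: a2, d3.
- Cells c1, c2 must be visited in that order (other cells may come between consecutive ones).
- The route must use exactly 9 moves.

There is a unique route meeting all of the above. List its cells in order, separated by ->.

The waypoints must appear in the order c1, c2, with no cell reused.
Route from d1: 2× left (reaching b1), 2× down (reaching b3), right to c3, up to c2, 2× right (reaching e2), down to e3 — 9 moves in all.
Check: order respected (c1 at step 1, c2 at step 6); 9 moves as required.

d1 -> c1 -> b1 -> b2 -> b3 -> c3 -> c2 -> d2 -> e2 -> e3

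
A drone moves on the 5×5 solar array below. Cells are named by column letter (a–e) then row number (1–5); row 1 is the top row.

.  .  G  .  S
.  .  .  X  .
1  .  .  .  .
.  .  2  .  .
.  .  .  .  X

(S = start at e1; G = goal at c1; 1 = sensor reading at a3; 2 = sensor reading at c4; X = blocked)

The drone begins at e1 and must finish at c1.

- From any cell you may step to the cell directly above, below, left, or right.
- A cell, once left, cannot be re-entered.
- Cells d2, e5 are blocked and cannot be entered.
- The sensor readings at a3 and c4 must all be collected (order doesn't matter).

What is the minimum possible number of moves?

12

Any route passes through a3 and c4 in some order between e1 and c1. Summing Manhattan distances along each leg and taking the cheapest ordering (e1 → a3 → c4 → c1) gives a lower bound of 6 + 3 + 3 = 12 moves.
A route of 12 moves achieves this: e1 → e2 → e3 → e4 → d4 → c4 → c3 → b3 → a3 → a2 → a1 → b1 → c1.
Since 12 matches the lower bound, it is optimal.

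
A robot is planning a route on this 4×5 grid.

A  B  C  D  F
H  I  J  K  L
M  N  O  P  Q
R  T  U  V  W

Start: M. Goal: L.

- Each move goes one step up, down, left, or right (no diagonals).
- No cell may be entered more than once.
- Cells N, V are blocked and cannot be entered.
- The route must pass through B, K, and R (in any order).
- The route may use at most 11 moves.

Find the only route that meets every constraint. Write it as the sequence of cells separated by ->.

The 11-move cap with required stops at B, K, R leaves no slack for detours.
Route from M: down 1 to R, right 2 to U, up 2 to J, left 1 to I, up 1 to B, right 2 to D, down 1 to K, right 1 to L — 11 moves in all.
Check: all required cells visited; 11 ≤ 11 moves.

M -> R -> T -> U -> O -> J -> I -> B -> C -> D -> K -> L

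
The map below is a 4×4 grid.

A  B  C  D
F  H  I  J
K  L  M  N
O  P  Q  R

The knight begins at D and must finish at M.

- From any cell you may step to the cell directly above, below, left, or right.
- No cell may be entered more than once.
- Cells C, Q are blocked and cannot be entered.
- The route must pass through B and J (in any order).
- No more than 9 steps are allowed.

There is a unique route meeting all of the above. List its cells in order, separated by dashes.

D - J - I - H - B - A - F - K - L - M

The budget equals the shortest possible length, so every move has to be on a shortest route through the required cells.
Route from D: down 1 to J, left 2 to H, up 1 to B, left 1 to A, down 2 to K, right 2 to M — 9 moves in all.
Check: all required cells visited; 9 ≤ 9 moves.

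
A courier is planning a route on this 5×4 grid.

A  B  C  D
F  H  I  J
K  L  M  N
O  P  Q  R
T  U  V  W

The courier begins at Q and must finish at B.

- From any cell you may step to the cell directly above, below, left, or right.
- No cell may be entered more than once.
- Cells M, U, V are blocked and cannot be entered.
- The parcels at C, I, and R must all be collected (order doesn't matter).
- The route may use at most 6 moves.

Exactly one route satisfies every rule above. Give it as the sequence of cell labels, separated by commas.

Q, R, N, J, I, C, B

Any route must reach C, I, and R and still end at B within 6 moves, so the order of the required stops is forced.
Route from Q: right to R, 2× up (reaching J), left to I, up to C, left to B — 6 moves in all.
Check: all required cells visited; 6 ≤ 6 moves.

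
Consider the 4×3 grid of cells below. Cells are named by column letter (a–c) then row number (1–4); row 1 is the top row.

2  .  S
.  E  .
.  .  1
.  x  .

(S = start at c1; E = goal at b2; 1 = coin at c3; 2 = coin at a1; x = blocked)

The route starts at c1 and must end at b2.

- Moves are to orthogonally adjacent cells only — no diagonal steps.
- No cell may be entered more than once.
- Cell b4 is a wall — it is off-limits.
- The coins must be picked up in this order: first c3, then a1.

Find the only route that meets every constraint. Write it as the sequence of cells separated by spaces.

The waypoints must appear in the order c3, a1, with no cell reused.
Route from c1: 2× down (reaching c3), 2× left (reaching a3), 2× up (reaching a1), right to b1, down to b2 — 8 moves in all.
Check: order respected (1 at step 2, 2 at step 6).

c1 c2 c3 b3 a3 a2 a1 b1 b2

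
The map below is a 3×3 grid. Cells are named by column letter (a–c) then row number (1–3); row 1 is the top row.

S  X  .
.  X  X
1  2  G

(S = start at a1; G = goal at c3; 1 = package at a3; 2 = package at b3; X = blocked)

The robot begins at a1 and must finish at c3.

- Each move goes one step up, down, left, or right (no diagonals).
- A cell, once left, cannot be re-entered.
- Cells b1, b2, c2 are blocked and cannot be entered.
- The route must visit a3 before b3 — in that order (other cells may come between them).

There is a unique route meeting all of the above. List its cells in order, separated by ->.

The waypoints must appear in the order a3, b3, with no cell reused.
Route from a1: down 2 to a3, right 2 to c3 — 4 moves in all.
Check: order respected (1 at step 2, 2 at step 3).

a1 -> a2 -> a3 -> b3 -> c3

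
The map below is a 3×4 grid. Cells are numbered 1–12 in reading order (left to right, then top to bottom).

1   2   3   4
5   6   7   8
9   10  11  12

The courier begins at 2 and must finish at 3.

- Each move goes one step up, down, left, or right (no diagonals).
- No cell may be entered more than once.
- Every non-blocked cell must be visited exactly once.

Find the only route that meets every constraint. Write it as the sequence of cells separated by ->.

2 -> 1 -> 5 -> 9 -> 10 -> 6 -> 7 -> 11 -> 12 -> 8 -> 4 -> 3

Need to visit all 12 open cells exactly once, starting at 2 and ending at 3.
Cell 12 has only two open neighbours (8 and 11), so the path must pass straight through it: one of those is the cell it's entered from and the other is where it exits.
Route from 2: left 1 to 1, down 2 to 9, right 1 to 10, up 1 to 6, right 1 to 7, down 1 to 11, right 1 to 12, up 2 to 4, left 1 to 3 — 11 moves in all.
Check: all 12 open cells covered.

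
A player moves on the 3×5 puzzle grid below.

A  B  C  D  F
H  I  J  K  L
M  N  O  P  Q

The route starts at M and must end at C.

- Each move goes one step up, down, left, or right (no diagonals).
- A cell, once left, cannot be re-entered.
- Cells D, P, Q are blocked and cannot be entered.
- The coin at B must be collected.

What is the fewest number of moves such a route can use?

4

Any route passes through B somewhere between M and C. Summing Manhattan distances along the two legs (M → B → C) gives a lower bound of 3 + 1 = 4 moves.
A route of 4 moves achieves this: M → H → A → B → C.
Since 4 matches the lower bound, it is optimal.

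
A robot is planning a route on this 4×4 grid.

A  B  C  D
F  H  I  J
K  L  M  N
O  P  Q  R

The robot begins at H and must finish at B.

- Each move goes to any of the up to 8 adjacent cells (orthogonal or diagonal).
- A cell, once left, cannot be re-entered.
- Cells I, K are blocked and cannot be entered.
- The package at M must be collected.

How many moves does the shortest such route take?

Any route passes through M somewhere between H and B. Summing Chebyshev distances along the two legs (H → M → B) gives a lower bound of 1 + 2 = 3 moves.
The shortest route satisfying every rule uses 4 moves: H → M → J → C → B.
The bound of 3 isn't tight here; checking systematically, no route of length 3 through 3 satisfies every constraint, so 4 is the minimum.

4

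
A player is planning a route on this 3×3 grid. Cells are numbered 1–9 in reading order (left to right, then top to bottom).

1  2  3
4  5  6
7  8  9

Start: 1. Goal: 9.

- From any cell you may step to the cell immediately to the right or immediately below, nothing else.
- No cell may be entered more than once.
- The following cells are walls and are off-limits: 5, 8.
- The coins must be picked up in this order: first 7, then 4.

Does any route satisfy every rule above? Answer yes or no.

4 lies above 7, so going from 7 to 4 would need an upward move — but moves only go right/down, so 7 cannot be visited before 4.

no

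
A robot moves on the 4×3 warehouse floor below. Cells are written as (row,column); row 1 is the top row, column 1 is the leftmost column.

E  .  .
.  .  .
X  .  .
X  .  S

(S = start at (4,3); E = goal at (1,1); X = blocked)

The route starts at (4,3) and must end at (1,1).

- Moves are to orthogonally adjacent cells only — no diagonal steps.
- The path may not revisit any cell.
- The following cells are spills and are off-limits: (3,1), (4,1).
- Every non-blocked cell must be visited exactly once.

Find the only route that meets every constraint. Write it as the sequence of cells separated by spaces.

Need to visit all 10 open cells exactly once, starting at (4,3) and ending at (1,1).
Route from (4,3): left 1 to (4,2), up 1 to (3,2), right 1 to (3,3), up 2 to (1,3), left 1 to (1,2), down 1 to (2,2), left 1 to (2,1), up 1 to (1,1) — 9 moves in all.
Check: all 10 open cells covered.

(4,3) (4,2) (3,2) (3,3) (2,3) (1,3) (1,2) (2,2) (2,1) (1,1)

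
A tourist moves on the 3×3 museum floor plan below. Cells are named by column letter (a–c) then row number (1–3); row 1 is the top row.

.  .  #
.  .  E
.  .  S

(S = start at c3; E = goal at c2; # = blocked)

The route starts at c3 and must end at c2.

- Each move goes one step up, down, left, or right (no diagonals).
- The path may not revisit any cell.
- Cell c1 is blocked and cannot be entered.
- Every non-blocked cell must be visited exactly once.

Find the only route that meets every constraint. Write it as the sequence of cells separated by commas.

Need to visit all 8 open cells exactly once, starting at c3 and ending at c2.
Cell b1 has only two open neighbours (b2 and a1), so the path must pass straight through it: one of those is the cell it's entered from and the other is where it exits.
Route from c3: 2× left (reaching a3), 2× up (reaching a1), right to b1, down to b2, right to c2 — 7 moves in all.
Check: all 8 open cells covered.

c3, b3, a3, a2, a1, b1, b2, c2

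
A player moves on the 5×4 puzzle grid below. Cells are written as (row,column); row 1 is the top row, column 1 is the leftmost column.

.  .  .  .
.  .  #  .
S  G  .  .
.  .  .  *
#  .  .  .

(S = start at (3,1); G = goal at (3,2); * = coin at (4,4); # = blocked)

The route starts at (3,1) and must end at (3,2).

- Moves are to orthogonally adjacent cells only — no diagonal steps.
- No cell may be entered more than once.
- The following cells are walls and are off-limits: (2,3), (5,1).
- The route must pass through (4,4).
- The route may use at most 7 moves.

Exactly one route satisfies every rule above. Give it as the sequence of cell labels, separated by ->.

The budget equals the shortest possible length, so every move has to be on a shortest route through the required cells.
Route from (3,1): down 1 to (4,1), right 3 to (4,4), up 1 to (3,4), left 2 to (3,2) — 7 moves in all.
Check: all required cells visited; 7 ≤ 7 moves.

(3,1) -> (4,1) -> (4,2) -> (4,3) -> (4,4) -> (3,4) -> (3,3) -> (3,2)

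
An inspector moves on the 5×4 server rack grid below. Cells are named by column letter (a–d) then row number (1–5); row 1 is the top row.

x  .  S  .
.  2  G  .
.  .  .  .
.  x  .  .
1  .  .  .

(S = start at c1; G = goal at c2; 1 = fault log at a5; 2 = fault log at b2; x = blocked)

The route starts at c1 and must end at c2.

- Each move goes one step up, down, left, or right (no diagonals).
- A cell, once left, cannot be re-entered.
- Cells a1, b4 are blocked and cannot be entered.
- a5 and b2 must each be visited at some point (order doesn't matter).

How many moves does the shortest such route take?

11

Any route passes through a5 and b2 in some order between c1 and c2. Summing Manhattan distances along each leg and taking the cheapest ordering (c1 → a5 → b2 → c2) gives a lower bound of 6 + 4 + 1 = 11 moves.
A route of 11 moves achieves this: c1 → b1 → b2 → b3 → a3 → a4 → a5 → b5 → c5 → c4 → c3 → c2.
Since 11 matches the lower bound, it is optimal.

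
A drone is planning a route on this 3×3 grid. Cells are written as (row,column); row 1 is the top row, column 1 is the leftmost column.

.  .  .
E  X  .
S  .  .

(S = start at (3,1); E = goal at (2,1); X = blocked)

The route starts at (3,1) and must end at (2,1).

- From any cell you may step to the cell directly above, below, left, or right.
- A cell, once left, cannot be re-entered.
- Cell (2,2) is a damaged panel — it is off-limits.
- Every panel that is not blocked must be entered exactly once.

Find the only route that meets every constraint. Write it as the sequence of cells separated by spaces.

Need to visit all 8 open cells exactly once, starting at (3,1) and ending at (2,1).
Cell (2,3) has only two open neighbours ((1,3) and (3,3)), so the path must pass straight through it: one of those is the cell it's entered from and the other is where it exits.
Route from (3,1): right 2 to (3,3), up 2 to (1,3), left 2 to (1,1), down 1 to (2,1) — 7 moves in all.
Check: all 8 open cells covered.

(3,1) (3,2) (3,3) (2,3) (1,3) (1,2) (1,1) (2,1)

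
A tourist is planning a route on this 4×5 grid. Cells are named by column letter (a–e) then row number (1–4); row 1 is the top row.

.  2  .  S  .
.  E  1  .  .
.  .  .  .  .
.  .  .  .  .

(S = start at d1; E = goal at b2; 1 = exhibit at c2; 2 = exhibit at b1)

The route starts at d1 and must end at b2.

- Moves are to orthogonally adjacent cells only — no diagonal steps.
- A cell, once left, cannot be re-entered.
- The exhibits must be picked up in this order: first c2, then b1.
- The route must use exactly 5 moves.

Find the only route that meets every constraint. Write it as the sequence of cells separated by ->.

The waypoints must appear in the order c2, b1, with no cell reused.
Route from d1: down 1 to d2, left 1 to c2, up 1 to c1, left 1 to b1, down 1 to b2 — 5 moves in all.
Check: order respected (1 at step 2, 2 at step 4); 5 moves as required.

d1 -> d2 -> c2 -> c1 -> b1 -> b2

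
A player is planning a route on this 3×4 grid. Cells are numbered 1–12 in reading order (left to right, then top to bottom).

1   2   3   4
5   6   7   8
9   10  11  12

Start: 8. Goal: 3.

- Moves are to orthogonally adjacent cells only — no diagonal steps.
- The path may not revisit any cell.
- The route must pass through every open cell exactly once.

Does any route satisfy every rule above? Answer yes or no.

no

Colour the cells like a checkerboard: each orthogonal step flips colour, so a Hamiltonian route alternates colours. Here there are 6 cells of one colour and 6 of the other, with start on the same colour as the goal — the counts and endpoints can't be arranged into an alternating sequence of length 12, so no Hamiltonian route exists.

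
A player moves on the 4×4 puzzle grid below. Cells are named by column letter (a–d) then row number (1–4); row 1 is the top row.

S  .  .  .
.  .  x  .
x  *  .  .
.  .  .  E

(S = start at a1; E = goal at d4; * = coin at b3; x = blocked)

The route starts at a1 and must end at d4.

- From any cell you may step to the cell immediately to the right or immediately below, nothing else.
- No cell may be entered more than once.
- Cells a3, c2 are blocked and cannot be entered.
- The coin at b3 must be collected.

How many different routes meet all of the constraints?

A right/down-only route from a1 to d4 makes exactly 3 down-moves and 3 right-moves in some order.
With no other constraints that would be C(6,3) = 20 routes.
Split at b3 and multiply the segment counts (each segment already excludes blocked cells): a1→b3: 2; b3→d4: 3; product = 6.
That gives 6 routes.

6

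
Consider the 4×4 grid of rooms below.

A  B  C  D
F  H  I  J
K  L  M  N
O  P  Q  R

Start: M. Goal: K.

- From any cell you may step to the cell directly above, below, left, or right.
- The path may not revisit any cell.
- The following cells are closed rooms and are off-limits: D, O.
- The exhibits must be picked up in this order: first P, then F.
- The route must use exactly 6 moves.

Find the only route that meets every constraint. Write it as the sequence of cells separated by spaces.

The waypoints must appear in the order P, F, with no cell reused.
Route from M: down to Q, left to P, 2× up (reaching H), left to F, down to K — 6 moves in all.
Check: order respected (P at step 2, F at step 5); 6 moves as required.

M Q P L H F K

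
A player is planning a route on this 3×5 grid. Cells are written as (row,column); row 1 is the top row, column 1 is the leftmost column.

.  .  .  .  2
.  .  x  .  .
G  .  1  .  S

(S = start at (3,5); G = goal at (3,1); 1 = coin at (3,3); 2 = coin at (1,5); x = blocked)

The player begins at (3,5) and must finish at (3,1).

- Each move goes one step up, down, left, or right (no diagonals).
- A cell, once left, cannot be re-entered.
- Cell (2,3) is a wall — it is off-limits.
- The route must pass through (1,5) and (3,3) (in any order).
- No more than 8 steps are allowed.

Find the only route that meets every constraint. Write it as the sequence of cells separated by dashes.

Any route must reach (1,5) and (3,3) and still end at (3,1) within 8 moves, so the order of the required stops is forced.
Route from (3,5): up 2 to (1,5), left 1 to (1,4), down 2 to (3,4), left 3 to (3,1) — 8 moves in all.
Check: all required cells visited; 8 ≤ 8 moves.

(3,5) - (2,5) - (1,5) - (1,4) - (2,4) - (3,4) - (3,3) - (3,2) - (3,1)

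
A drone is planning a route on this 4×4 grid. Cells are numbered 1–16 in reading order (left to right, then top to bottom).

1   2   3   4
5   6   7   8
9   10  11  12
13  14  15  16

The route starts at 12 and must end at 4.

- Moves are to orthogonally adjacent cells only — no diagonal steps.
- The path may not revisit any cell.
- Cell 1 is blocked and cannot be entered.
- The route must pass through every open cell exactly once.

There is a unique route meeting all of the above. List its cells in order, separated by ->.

12 -> 16 -> 15 -> 11 -> 10 -> 14 -> 13 -> 9 -> 5 -> 6 -> 2 -> 3 -> 7 -> 8 -> 4

Need to visit all 15 open cells exactly once, starting at 12 and ending at 4.
Route from 12: down to 16, left to 15, up to 11, left to 10, down to 14, left to 13, 2× up (reaching 5), right to 6, up to 2, right to 3, down to 7, right to 8, up to 4 — 14 moves in all.
Check: all 15 open cells covered.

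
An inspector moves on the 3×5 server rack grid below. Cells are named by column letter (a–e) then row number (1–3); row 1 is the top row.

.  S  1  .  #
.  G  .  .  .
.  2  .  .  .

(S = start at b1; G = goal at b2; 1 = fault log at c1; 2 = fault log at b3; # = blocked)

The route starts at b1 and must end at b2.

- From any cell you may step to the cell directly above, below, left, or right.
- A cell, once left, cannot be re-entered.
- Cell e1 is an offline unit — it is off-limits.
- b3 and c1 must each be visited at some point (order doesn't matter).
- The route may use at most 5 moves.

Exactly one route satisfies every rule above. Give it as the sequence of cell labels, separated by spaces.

The 5-move cap with required stops at b3, c1 leaves no slack for detours.
Route from b1: right to c1, 2× down (reaching c3), left to b3, up to b2 — 5 moves in all.
Check: all required cells visited; 5 ≤ 5 moves.

b1 c1 c2 c3 b3 b2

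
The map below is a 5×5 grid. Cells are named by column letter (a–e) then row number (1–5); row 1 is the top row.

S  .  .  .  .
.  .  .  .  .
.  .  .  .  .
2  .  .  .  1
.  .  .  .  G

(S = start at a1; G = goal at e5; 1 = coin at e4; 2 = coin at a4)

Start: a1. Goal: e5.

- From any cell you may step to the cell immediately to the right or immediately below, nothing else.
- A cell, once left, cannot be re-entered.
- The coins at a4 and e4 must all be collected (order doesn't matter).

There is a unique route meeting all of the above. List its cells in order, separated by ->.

Moves only go right or down, so the column and row indices never decrease.
Route from a1: down 3 to a4, right 4 to e4, down 1 to e5 — 8 moves in all.
Check: all required cells visited.

a1 -> a2 -> a3 -> a4 -> b4 -> c4 -> d4 -> e4 -> e5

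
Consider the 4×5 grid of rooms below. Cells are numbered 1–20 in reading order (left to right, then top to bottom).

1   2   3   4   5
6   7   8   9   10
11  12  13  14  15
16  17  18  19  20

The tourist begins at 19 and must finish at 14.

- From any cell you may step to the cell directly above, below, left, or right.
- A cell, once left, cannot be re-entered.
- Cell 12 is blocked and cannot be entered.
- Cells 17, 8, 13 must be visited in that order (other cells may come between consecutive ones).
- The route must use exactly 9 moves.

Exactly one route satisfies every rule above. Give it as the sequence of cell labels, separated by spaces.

19 18 17 16 11 6 7 8 13 14

The waypoints must appear in the order 17, 8, 13, with no cell reused.
Route from 19: left 3 to 16, up 2 to 6, right 2 to 8, down 1 to 13, right 1 to 14 — 9 moves in all.
Check: order respected (17 at step 2, 8 at step 7, 13 at step 8); 9 moves as required.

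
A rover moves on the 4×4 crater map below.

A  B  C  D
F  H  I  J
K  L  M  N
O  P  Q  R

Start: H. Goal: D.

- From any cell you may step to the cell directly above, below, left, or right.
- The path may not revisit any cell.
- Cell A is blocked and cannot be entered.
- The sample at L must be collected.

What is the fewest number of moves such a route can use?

Any route passes through L somewhere between H and D. Summing Manhattan distances along the two legs (H → L → D) gives a lower bound of 1 + 4 = 5 moves.
A route of 5 moves achieves this: H → L → M → I → C → D.
Since 5 matches the lower bound, it is optimal.

5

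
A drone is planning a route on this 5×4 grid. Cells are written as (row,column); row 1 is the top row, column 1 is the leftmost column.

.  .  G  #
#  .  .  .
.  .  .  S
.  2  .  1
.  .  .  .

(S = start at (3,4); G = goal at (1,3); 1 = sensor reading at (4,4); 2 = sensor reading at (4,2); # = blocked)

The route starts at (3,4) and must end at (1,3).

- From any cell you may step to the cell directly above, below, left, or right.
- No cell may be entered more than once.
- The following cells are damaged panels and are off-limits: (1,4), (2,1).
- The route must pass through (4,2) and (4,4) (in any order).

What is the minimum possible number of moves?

Any route passes through (4,2) and (4,4) in some order between (3,4) and (1,3). Summing Manhattan distances along each leg and taking the cheapest ordering ((3,4) → (4,4) → (4,2) → (1,3)) gives a lower bound of 1 + 2 + 4 = 7 moves.
A route of 7 moves achieves this: (3,4) → (4,4) → (4,3) → (4,2) → (3,2) → (2,2) → (1,2) → (1,3).
Since 7 matches the lower bound, it is optimal.

7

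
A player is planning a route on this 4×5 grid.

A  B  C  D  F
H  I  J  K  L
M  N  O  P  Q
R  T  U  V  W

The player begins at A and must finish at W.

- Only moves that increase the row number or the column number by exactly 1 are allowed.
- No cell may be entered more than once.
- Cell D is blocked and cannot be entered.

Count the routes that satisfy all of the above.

A right/down-only route from A to W makes exactly 3 down-moves and 4 right-moves in some order.
With no other constraints that would be C(7,3) = 35 routes.
Subtract routes through each blocked cell (inclusion–exclusion for overlaps): − through D: 4 → 31.
That gives 31 routes.

31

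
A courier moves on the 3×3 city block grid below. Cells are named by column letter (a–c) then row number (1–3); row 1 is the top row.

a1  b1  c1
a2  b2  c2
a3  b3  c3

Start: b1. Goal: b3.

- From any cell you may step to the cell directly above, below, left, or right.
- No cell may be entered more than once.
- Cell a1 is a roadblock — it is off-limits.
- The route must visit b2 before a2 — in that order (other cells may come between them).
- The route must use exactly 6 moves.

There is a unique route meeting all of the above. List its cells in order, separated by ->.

The waypoints must appear in the order b2, a2, with no cell reused.
Route from b1: right 1 to c1, down 1 to c2, left 2 to a2, down 1 to a3, right 1 to b3 — 6 moves in all.
Check: order respected (b2 at step 3, a2 at step 4); 6 moves as required.

b1 -> c1 -> c2 -> b2 -> a2 -> a3 -> b3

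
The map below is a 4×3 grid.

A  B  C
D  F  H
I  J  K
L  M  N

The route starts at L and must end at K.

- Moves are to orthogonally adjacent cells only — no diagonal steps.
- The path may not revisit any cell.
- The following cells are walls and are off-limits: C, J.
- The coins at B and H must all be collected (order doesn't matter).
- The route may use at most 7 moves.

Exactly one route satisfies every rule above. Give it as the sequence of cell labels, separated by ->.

L -> I -> D -> A -> B -> F -> H -> K

The 7-move cap with required stops at B, H leaves no slack for detours.
Route from L: 3× up (reaching A), right to B, down to F, right to H, down to K — 7 moves in all.
Check: all required cells visited; 7 ≤ 7 moves.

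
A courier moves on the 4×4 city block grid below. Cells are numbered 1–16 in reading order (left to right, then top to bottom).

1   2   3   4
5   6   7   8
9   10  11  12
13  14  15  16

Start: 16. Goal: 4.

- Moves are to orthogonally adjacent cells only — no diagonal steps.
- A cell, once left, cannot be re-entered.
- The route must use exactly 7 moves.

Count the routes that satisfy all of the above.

16

Need simple routes of exactly 7 moves from 16 to 4 (Manhattan distance 3, so 2 moves are spent on a detour and 2 undoing it).
Branch systematically from the start, pruning whenever the remaining move budget drops below the Manhattan distance to 4 or differs from it in parity. Grouping the completions by first move — via 12: 5; via 15: 11 — and summing: 5 + 11 = 16.
That gives 16 routes.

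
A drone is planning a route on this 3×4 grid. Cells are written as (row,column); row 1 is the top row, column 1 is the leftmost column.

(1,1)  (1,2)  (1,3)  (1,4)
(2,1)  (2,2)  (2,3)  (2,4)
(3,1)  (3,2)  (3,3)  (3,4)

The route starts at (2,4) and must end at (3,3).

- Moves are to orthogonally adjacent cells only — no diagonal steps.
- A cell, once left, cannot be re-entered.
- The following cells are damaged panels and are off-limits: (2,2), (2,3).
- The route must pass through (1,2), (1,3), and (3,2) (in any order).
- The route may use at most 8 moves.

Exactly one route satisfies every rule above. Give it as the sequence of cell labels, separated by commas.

(2,4), (1,4), (1,3), (1,2), (1,1), (2,1), (3,1), (3,2), (3,3)

The 8-move cap with required stops at (1,2), (1,3), (3,2) leaves no slack for detours.
Route from (2,4): up to (1,4), 3× left (reaching (1,1)), 2× down (reaching (3,1)), 2× right (reaching (3,3)) — 8 moves in all.
Check: all required cells visited; 8 ≤ 8 moves.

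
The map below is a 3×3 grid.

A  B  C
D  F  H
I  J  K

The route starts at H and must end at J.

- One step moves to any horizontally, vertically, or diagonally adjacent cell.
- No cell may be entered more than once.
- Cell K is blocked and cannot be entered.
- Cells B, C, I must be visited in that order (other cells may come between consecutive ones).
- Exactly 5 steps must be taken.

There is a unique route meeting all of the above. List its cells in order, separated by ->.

H -> B -> C -> F -> I -> J

The waypoints must appear in the order B, C, I, with no cell reused.
Route from H: up-left to B, right to C, 2× down-left (reaching I), right to J — 5 moves in all.
Check: order respected (B at step 1, C at step 2, I at step 4); 5 moves as required.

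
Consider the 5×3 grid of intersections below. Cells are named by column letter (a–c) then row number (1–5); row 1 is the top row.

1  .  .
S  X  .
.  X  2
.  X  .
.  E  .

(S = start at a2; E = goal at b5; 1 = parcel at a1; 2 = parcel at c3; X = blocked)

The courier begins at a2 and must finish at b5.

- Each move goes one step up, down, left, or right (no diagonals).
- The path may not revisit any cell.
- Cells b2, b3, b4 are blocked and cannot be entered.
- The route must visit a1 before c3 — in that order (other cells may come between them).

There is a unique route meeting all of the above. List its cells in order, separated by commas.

The waypoints must appear in the order a1, c3, with no cell reused.
Route from a2: up 1 to a1, right 2 to c1, down 4 to c5, left 1 to b5 — 8 moves in all.
Check: order respected (1 at step 1, 2 at step 5).

a2, a1, b1, c1, c2, c3, c4, c5, b5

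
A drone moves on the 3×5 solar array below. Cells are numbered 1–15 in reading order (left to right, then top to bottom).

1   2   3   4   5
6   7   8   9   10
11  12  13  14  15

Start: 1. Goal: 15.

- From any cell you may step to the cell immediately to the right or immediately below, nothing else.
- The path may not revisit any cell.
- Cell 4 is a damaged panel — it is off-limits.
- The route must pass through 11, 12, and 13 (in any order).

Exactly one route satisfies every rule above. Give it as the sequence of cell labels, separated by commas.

1, 6, 11, 12, 13, 14, 15

Moves only go right or down, so the column and row indices never decrease.
Route from 1: down 2 to 11, right 4 to 15 — 6 moves in all.
Check: all required cells visited.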